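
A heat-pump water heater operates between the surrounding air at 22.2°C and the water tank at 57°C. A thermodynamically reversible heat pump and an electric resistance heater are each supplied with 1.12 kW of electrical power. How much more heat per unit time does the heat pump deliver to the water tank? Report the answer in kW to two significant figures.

In absolute terms T_C = 295.35 K and T_H = 330.15 K, so ΔT = 34.80 K.
COP_Carnot = T_H/ΔT = 330.15/34.80 = 9.487.
The heat pump delivers Q̇_H = COP × Ẇ = 10.63 kW; the resistance heater delivers Ẇ = 1.120 kW.
Extra = (COP − 1)·Ẇ = 9.506 kW.

9.5 kW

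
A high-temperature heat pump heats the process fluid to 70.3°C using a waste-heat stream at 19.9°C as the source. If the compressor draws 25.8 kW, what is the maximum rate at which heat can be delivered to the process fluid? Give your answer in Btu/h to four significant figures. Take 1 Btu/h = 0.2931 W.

In absolute terms T_C = 293.05 K and T_H = 343.45 K, so ΔT = 50.40 K.
COP_Carnot = T_H/ΔT = 343.45/50.40 = 6.814.
Q̇_max = COP_Carnot × Ẇ = 6.814 × 25.80 kW = 175.8 kW = 599800 Btu/h.

599800 Btu/h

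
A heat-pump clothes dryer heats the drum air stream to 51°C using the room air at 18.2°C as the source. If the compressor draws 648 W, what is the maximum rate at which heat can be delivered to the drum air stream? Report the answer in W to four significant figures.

In absolute terms T_C = 291.35 K and T_H = 324.15 K, so ΔT = 32.80 K.
COP_Carnot = T_H/ΔT = 324.15/32.80 = 9.883.
Q̇_max = COP_Carnot × Ẇ = 9.883 × 648.0 W = 6404 W.

6404 W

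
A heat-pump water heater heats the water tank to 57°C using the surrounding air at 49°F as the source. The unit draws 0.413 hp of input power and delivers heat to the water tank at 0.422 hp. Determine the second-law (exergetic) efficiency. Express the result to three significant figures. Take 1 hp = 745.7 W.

COP_actual = Q̇_H/Ẇ = 0.4220/0.4130 = 1.022.
In absolute terms T_C = 282.59 K and T_H = 330.15 K, so ΔT = 47.56 K.
COP_Carnot = T_H/ΔT = 330.15/47.56 = 6.942.
η_II = COP_actual/COP_Carnot = 1.022/6.942 = 0.1472.

0.147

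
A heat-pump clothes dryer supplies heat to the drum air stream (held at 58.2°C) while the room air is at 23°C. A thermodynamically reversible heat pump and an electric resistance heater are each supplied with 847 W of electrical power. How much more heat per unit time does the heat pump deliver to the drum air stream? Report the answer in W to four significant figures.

In absolute terms T_C = 296.15 K and T_H = 331.35 K, so ΔT = 35.20 K.
COP_Carnot = T_H/ΔT = 331.35/35.20 = 9.413.
The heat pump delivers Q̇_H = COP × Ẇ = 7973 W; the resistance heater delivers Ẇ = 847.0 W.
Extra = (COP − 1)·Ẇ = 7126 W.

7126 W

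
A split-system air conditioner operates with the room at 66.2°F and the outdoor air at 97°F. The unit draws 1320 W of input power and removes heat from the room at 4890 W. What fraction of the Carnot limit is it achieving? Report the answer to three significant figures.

0.217

COP_actual = Q̇_C/Ẇ = 4890/1320 = 3.705.
In absolute terms T_C = 292.15 K and T_H = 309.26 K, so ΔT = 17.11 K.
COP_Carnot = T_C/ΔT = 292.15/17.11 = 17.07.
η_II = COP_actual/COP_Carnot = 3.705/17.07 = 0.2170.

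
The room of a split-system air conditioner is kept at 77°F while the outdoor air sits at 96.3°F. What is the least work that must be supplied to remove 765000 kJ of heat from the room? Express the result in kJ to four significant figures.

27510 kJ

In absolute terms T_C = 298.15 K and T_H = 308.87 K, so ΔT = 10.72 K.
The reversible limit is COP_R = T_C/ΔT = 27.81, so W_min = Q_C/COP = Q_C·ΔT/T_C.
W_min = 765000 × 10.72/298.15 = 27510 kJ.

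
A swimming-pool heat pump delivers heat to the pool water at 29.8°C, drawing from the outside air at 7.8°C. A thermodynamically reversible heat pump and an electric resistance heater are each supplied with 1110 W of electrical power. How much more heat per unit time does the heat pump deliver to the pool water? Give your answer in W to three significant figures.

14200 W

In absolute terms T_C = 280.95 K and T_H = 302.95 K, so ΔT = 22.00 K.
COP_Carnot = T_H/ΔT = 302.95/22.00 = 13.77.
The heat pump delivers Q̇_H = COP × Ẇ = 15290 W; the resistance heater delivers Ẇ = 1110 W.
Extra = (COP − 1)·Ẇ = 14180 W.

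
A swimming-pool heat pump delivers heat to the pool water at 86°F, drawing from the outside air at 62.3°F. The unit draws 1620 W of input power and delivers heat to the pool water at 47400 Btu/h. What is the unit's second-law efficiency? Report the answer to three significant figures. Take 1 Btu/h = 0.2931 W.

0.372

Converting, Q̇_H = 47400 Btu/h = 13890 W, so COP_actual = Q̇_H/Ẇ = 13890/1620 = 8.576.
In absolute terms T_C = 289.98 K and T_H = 303.15 K, so ΔT = 13.17 K.
COP_Carnot = T_H/ΔT = 303.15/13.17 = 23.02.
η_II = COP_actual/COP_Carnot = 8.576/23.02 = 0.3725.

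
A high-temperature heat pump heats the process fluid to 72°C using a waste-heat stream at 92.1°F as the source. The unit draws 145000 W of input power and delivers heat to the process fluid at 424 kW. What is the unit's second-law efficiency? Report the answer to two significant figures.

0.33

Converting, Q̇_H = 424.0 kW = 424000 W, so COP_actual = Q̇_H/Ẇ = 424000/145000 = 2.924.
In absolute terms T_C = 306.54 K and T_H = 345.15 K, so ΔT = 38.61 K.
COP_Carnot = T_H/ΔT = 345.15/38.61 = 8.939.
η_II = COP_actual/COP_Carnot = 2.924/8.939 = 0.3271.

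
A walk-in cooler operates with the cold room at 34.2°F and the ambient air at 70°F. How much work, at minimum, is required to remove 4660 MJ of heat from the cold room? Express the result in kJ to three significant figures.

In absolute terms T_C = 274.37 K and T_H = 294.26 K, so ΔT = 19.89 K.
The reversible limit is COP_R = T_C/ΔT = 13.80, so W_min = Q_C/COP = Q_C·ΔT/T_C.
W_min = 4660 × 19.89/274.37 = 337.8 MJ = 337800 kJ.

338000 kJ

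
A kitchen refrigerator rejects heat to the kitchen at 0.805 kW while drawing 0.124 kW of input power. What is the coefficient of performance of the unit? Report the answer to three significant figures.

5.49

The first law gives Q̇_H = Q̇_C + Ẇ, so the three rates are Q̇_C = 0.6810, Q̇_H = 0.8050, Ẇ = 0.1240 kW.
COP_R = Q̇_C/Ẇ = 0.6810/0.1240 = 5.492.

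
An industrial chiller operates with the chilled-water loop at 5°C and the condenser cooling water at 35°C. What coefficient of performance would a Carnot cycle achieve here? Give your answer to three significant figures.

9.27

In absolute terms T_C = 278.15 K and T_H = 308.15 K, so ΔT = 30.00 K.
For a reversible cycle, COP_Carnot = T_C/ΔT = 278.15/30.00 = 9.272.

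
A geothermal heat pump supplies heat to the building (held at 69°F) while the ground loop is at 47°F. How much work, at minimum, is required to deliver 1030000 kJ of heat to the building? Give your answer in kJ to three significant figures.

42900 kJ

In absolute terms T_C = 281.48 K and T_H = 293.71 K, so ΔT = 12.22 K.
The reversible limit is COP_HP = T_H/ΔT = 24.03, so W_min = Q_H/COP = Q_H·ΔT/T_H.
W_min = 1030000 × 12.22/293.71 = 42860 kJ.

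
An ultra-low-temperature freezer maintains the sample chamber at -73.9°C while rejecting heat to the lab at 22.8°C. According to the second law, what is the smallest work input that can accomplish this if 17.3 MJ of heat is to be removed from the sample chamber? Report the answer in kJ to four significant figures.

8396 kJ

In absolute terms T_C = 199.25 K and T_H = 295.95 K, so ΔT = 96.70 K.
The reversible limit is COP_R = T_C/ΔT = 2.060, so W_min = Q_C/COP = Q_C·ΔT/T_C.
W_min = 17.30 × 96.70/199.25 = 8.396 MJ = 8396 kJ.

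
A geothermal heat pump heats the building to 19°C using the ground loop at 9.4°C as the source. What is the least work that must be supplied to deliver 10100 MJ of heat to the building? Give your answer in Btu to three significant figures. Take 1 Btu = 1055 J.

In absolute terms T_C = 282.55 K and T_H = 292.15 K, so ΔT = 9.600 K.
The reversible limit is COP_HP = T_H/ΔT = 30.43, so W_min = Q_H/COP = Q_H·ΔT/T_H.
W_min = 10100 × 9.600/292.15 = 331.9 MJ = 314600 Btu.

315000 Btu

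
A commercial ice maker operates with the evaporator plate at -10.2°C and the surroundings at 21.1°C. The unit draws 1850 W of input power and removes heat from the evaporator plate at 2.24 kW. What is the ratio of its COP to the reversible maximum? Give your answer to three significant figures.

Converting, Q̇_C = 2.240 kW = 2240 W, so COP_actual = Q̇_C/Ẇ = 2240/1850 = 1.211.
In absolute terms T_C = 262.95 K and T_H = 294.25 K, so ΔT = 31.30 K.
COP_Carnot = T_C/ΔT = 262.95/31.30 = 8.401.
η_II = COP_actual/COP_Carnot = 1.211/8.401 = 0.1441.

0.144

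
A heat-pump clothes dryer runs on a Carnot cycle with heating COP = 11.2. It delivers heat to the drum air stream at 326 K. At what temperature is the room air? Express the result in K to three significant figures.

COP_HP = T_H/(T_H − T_C) gives T_H − T_C = T_H/COP.
With T_H = 326.00 K, T_C = 326.00 × (1 − 1/11.2) = 296.89 K.

297 K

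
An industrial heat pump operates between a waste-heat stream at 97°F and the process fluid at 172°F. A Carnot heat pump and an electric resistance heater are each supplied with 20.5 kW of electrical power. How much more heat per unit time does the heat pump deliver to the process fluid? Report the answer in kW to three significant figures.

152 kW

In absolute terms T_C = 309.26 K and T_H = 350.93 K, so ΔT = 41.67 K.
COP_Carnot = T_H/ΔT = 350.93/41.67 = 8.422.
The heat pump delivers Q̇_H = COP × Ẇ = 172.7 kW; the resistance heater delivers Ẇ = 20.50 kW.
Extra = (COP − 1)·Ẇ = 152.2 kW.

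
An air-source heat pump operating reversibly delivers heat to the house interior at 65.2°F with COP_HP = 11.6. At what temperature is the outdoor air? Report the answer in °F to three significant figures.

COP_HP = T_H/(T_H − T_C) gives T_H − T_C = T_H/COP.
With T_H = 291.59 K, T_C = 291.59 × (1 − 1/11.6) = 266.46 K.
Converting, 266.46 K = 19.95°F.

20.0 °F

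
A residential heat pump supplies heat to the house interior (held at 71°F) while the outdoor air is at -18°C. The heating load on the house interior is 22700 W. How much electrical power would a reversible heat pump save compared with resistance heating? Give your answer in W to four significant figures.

19650 W

In absolute terms T_C = 255.15 K and T_H = 294.82 K, so ΔT = 39.67 K.
COP_Carnot = T_H/ΔT = 294.82/39.67 = 7.432.
Resistance heating needs Ẇ_res = Q̇_H = 22700 W; the reversible heat pump needs only Ẇ_hp = Q̇_H/COP = 3054 W.
Saving = 22700 − 3054 = 19650 W.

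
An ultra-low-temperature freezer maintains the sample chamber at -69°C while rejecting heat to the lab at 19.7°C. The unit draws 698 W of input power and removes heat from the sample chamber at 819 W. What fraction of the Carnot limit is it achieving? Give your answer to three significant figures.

COP_actual = Q̇_C/Ẇ = 819.0/698.0 = 1.173.
In absolute terms T_C = 204.15 K and T_H = 292.85 K, so ΔT = 88.70 K.
COP_Carnot = T_C/ΔT = 204.15/88.70 = 2.302.
η_II = COP_actual/COP_Carnot = 1.173/2.302 = 0.5098.

0.510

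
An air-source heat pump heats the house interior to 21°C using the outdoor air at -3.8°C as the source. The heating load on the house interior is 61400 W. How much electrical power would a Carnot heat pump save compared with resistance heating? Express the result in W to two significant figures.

56000 W

In absolute terms T_C = 269.35 K and T_H = 294.15 K, so ΔT = 24.80 K.
COP_Carnot = T_H/ΔT = 294.15/24.80 = 11.86.
Resistance heating needs Ẇ_res = Q̇_H = 61400 W; the reversible heat pump needs only Ẇ_hp = Q̇_H/COP = 5177 W.
Saving = 61400 − 5177 = 56220 W.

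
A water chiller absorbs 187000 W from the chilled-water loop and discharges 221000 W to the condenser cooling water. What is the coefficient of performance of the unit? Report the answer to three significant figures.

The first law gives Q̇_H = Q̇_C + Ẇ, so the three rates are Q̇_C = 187000, Q̇_H = 221000, Ẇ = 34000 W.
COP_R = Q̇_C/Ẇ = 187000/34000 = 5.500.

5.50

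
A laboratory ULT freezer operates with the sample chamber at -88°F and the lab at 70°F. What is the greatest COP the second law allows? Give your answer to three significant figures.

In absolute terms T_C = 206.48 K and T_H = 294.26 K, so ΔT = 87.78 K.
For a reversible cycle, COP_Carnot = T_C/ΔT = 206.48/87.78 = 2.352.

2.35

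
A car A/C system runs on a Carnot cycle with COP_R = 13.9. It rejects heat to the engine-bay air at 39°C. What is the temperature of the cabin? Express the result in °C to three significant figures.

18.1 °C

For a Carnot refrigerator COP_R = T_C/(T_H − T_C), so T_C = COP·T_H/(1 + COP).
With T_H = 312.15 K, T_C = 13.9 × 312.15/14.90 = 291.20 K.
Converting, 291.20 K = 18.05°C.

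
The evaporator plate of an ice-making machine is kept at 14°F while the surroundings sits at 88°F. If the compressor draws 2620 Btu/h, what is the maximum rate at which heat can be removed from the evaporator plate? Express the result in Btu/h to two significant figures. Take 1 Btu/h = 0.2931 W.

In absolute terms T_C = 263.15 K and T_H = 304.26 K, so ΔT = 41.11 K.
COP_Carnot = T_C/ΔT = 263.15/41.11 = 6.401.
Q̇_max = COP_Carnot × Ẇ = 6.401 × 2620 Btu/h = 16770 Btu/h.

17000 Btu/h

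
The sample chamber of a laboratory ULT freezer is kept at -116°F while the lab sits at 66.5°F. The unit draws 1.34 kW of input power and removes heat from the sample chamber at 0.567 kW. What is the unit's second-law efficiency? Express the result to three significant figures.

0.225

COP_actual = Q̇_C/Ẇ = 0.5670/1.340 = 0.4231.
In absolute terms T_C = 190.93 K and T_H = 292.32 K, so ΔT = 101.4 K.
COP_Carnot = T_C/ΔT = 190.93/101.4 = 1.883.
η_II = COP_actual/COP_Carnot = 0.4231/1.883 = 0.2247.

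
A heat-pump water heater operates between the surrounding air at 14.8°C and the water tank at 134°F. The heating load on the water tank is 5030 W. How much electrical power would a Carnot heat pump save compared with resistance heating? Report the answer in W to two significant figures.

In absolute terms T_C = 287.95 K and T_H = 329.82 K, so ΔT = 41.87 K.
COP_Carnot = T_H/ΔT = 329.82/41.87 = 7.878.
Resistance heating needs Ẇ_res = Q̇_H = 5030 W; the reversible heat pump needs only Ẇ_hp = Q̇_H/COP = 638.5 W.
Saving = 5030 − 638.5 = 4391 W.

4400 W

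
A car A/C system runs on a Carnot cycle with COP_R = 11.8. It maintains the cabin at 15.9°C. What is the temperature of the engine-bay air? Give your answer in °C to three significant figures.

40.4 °C

COP_R = T_C/(T_H − T_C) gives T_H − T_C = T_C/COP.
With T_C = 289.05 K, T_H = 289.05 × (1 + 1/11.8) = 313.55 K.
Converting, 313.55 K = 40.40°C.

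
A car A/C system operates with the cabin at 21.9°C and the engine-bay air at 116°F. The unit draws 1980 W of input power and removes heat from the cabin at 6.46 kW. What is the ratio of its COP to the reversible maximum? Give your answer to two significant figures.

0.27

Converting, Q̇_C = 6.460 kW = 6460 W, so COP_actual = Q̇_C/Ẇ = 6460/1980 = 3.263.
In absolute terms T_C = 295.05 K and T_H = 319.82 K, so ΔT = 24.77 K.
COP_Carnot = T_C/ΔT = 295.05/24.77 = 11.91.
η_II = COP_actual/COP_Carnot = 3.263/11.91 = 0.2739.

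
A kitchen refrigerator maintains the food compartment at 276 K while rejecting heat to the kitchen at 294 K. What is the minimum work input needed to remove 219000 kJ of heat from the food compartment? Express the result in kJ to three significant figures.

The reservoir spacing is ΔT = 294 − 276 = 18.00 K.
The reversible limit is COP_R = T_C/ΔT = 15.33, so W_min = Q_C/COP = Q_C·ΔT/T_C.
W_min = 219000 × 18.00/276.00 = 14280 kJ.

14300 kJ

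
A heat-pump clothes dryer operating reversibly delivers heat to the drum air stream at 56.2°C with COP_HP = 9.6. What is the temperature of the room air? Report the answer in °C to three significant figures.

21.9 °C

COP_HP = T_H/(T_H − T_C) gives T_H − T_C = T_H/COP.
With T_H = 329.35 K, T_C = 329.35 × (1 − 1/9.6) = 295.04 K.
Converting, 295.04 K = 21.89°C.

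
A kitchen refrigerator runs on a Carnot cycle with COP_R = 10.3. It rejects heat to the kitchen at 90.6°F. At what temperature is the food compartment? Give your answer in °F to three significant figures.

For a Carnot refrigerator COP_R = T_C/(T_H − T_C), so T_C = COP·T_H/(1 + COP).
With T_H = 305.71 K, T_C = 10.3 × 305.71/11.30 = 278.65 K.
Converting, 278.65 K = 41.90°F.

41.9 °F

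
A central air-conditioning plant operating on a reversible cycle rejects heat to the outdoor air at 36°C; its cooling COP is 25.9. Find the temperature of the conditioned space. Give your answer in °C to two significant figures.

For a Carnot refrigerator COP_R = T_C/(T_H − T_C), so T_C = COP·T_H/(1 + COP).
With T_H = 309.15 K, T_C = 25.9 × 309.15/26.90 = 297.66 K.
Converting, 297.66 K = 24.51°C.

25 °C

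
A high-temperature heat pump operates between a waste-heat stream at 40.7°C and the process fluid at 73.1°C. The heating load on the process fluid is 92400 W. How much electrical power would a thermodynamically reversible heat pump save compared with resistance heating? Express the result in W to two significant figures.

84000 W

In absolute terms T_C = 313.85 K and T_H = 346.25 K, so ΔT = 32.40 K.
COP_Carnot = T_H/ΔT = 346.25/32.40 = 10.69.
Resistance heating needs Ẇ_res = Q̇_H = 92400 W; the reversible heat pump needs only Ẇ_hp = Q̇_H/COP = 8646 W.
Saving = 92400 − 8646 = 83750 W.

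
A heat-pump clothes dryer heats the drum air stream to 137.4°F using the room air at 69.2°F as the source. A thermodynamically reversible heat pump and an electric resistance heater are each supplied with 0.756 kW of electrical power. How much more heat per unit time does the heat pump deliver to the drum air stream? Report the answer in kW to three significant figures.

5.86 kW

In absolute terms T_C = 293.82 K and T_H = 331.71 K, so ΔT = 37.89 K.
COP_Carnot = T_H/ΔT = 331.71/37.89 = 8.755.
The heat pump delivers Q̇_H = COP × Ẇ = 6.619 kW; the resistance heater delivers Ẇ = 0.7560 kW.
Extra = (COP − 1)·Ẇ = 5.863 kW.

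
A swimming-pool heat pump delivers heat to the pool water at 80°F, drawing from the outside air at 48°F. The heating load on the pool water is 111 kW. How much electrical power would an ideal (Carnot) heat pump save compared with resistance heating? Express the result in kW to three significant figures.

104 kW

In absolute terms T_C = 282.04 K and T_H = 299.82 K, so ΔT = 17.78 K.
COP_Carnot = T_H/ΔT = 299.82/17.78 = 16.86.
Resistance heating needs Ẇ_res = Q̇_H = 111.0 kW; the reversible heat pump needs only Ẇ_hp = Q̇_H/COP = 6.582 kW.
Saving = 111.0 − 6.582 = 104.4 kW.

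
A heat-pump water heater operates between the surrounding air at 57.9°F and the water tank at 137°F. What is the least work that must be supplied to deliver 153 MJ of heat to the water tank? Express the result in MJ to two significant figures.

20 MJ

In absolute terms T_C = 287.54 K and T_H = 331.48 K, so ΔT = 43.94 K.
The reversible limit is COP_HP = T_H/ΔT = 7.543, so W_min = Q_H/COP = Q_H·ΔT/T_H.
W_min = 153.0 × 43.94/331.48 = 20.28 MJ.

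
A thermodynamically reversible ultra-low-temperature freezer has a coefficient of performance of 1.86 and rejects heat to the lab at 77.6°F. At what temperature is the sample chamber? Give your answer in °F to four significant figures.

-110.3 °F

For a Carnot refrigerator COP_R = T_C/(T_H − T_C), so T_C = COP·T_H/(1 + COP).
With T_H = 298.48 K, T_C = 1.86 × 298.48/2.860 = 194.12 K.
Converting, 194.12 K = -110.26°F.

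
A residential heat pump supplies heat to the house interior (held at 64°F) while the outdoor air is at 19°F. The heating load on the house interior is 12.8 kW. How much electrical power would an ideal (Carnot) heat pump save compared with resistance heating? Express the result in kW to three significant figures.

In absolute terms T_C = 265.93 K and T_H = 290.93 K, so ΔT = 25.00 K.
COP_Carnot = T_H/ΔT = 290.93/25.00 = 11.64.
Resistance heating needs Ẇ_res = Q̇_H = 12.80 kW; the reversible heat pump needs only Ẇ_hp = Q̇_H/COP = 1.100 kW.
Saving = 12.80 − 1.100 = 11.70 kW.

11.7 kW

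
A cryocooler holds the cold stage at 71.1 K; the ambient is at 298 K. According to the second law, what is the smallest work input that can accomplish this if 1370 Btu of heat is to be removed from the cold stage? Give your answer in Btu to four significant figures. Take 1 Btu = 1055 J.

The reservoir spacing is ΔT = 298 − 71.1 = 226.9 K.
The reversible limit is COP_R = T_C/ΔT = 0.3134, so W_min = Q_C/COP = Q_C·ΔT/T_C.
W_min = 1370 × 226.9/71.10 = 4372 Btu.

4372 Btu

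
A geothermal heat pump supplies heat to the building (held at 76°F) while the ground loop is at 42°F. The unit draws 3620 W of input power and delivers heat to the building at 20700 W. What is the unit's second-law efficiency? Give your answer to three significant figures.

COP_actual = Q̇_H/Ẇ = 20700/3620 = 5.718.
In absolute terms T_C = 278.71 K and T_H = 297.59 K, so ΔT = 18.89 K.
COP_Carnot = T_H/ΔT = 297.59/18.89 = 15.76.
η_II = COP_actual/COP_Carnot = 5.718/15.76 = 0.3629.

0.363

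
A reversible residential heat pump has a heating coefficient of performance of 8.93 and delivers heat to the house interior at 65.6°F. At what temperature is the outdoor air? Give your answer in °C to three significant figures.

-14.0 °C

COP_HP = T_H/(T_H − T_C) gives T_H − T_C = T_H/COP.
With T_H = 291.82 K, T_C = 291.82 × (1 − 1/8.93) = 259.14 K.
Converting, 259.14 K = -14.01°C.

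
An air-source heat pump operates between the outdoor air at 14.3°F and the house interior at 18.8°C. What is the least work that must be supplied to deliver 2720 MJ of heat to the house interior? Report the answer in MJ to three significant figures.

267 MJ

In absolute terms T_C = 263.32 K and T_H = 291.95 K, so ΔT = 28.63 K.
The reversible limit is COP_HP = T_H/ΔT = 10.20, so W_min = Q_H/COP = Q_H·ΔT/T_H.
W_min = 2720 × 28.63/291.95 = 266.8 MJ.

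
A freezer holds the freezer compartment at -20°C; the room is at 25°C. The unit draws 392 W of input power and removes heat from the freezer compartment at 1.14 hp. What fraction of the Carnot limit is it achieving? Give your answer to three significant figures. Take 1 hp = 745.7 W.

0.385

Converting, Q̇_C = 1.140 hp = 850.1 W, so COP_actual = Q̇_C/Ẇ = 850.1/392.0 = 2.169.
In absolute terms T_C = 253.15 K and T_H = 298.15 K, so ΔT = 45.00 K.
COP_Carnot = T_C/ΔT = 253.15/45.00 = 5.626.
η_II = COP_actual/COP_Carnot = 2.169/5.626 = 0.3855.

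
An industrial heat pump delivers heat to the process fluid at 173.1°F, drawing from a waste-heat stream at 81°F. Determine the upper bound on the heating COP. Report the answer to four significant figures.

6.870

In absolute terms T_C = 300.37 K and T_H = 351.54 K, so ΔT = 51.17 K.
For a reversible cycle, COP_Carnot = T_H/ΔT = 351.54/51.17 = 6.870.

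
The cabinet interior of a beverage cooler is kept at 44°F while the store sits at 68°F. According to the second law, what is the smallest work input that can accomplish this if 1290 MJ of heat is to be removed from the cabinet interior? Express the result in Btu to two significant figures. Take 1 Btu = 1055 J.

In absolute terms T_C = 279.82 K and T_H = 293.15 K, so ΔT = 13.33 K.
The reversible limit is COP_R = T_C/ΔT = 20.99, so W_min = Q_C/COP = Q_C·ΔT/T_C.
W_min = 1290 × 13.33/279.82 = 61.47 MJ = 58260 Btu.

58000 Btu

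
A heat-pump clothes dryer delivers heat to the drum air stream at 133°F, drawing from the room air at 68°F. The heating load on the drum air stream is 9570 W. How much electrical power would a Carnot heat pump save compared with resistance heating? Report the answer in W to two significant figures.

8500 W

In absolute terms T_C = 293.15 K and T_H = 329.26 K, so ΔT = 36.11 K.
COP_Carnot = T_H/ΔT = 329.26/36.11 = 9.118.
Resistance heating needs Ẇ_res = Q̇_H = 9570 W; the reversible heat pump needs only Ẇ_hp = Q̇_H/COP = 1050 W.
Saving = 9570 − 1050 = 8520 W.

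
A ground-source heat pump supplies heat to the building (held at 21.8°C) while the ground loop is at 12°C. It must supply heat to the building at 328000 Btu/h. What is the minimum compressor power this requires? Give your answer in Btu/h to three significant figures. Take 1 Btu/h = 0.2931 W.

In absolute terms T_C = 285.15 K and T_H = 294.95 K, so ΔT = 9.800 K.
COP_Carnot = T_H/ΔT = 294.95/9.800 = 30.10.
Ẇ_min = Q̇/COP_Carnot = 328000/30.10 = 10900 Btu/h.

10900 Btu/h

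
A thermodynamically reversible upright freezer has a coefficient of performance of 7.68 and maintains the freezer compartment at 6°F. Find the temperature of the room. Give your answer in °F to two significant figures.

COP_R = T_C/(T_H − T_C) gives T_H − T_C = T_C/COP.
With T_C = 258.71 K, T_H = 258.71 × (1 + 1/7.68) = 292.39 K.
Converting, 292.39 K = 66.63°F.

67 °F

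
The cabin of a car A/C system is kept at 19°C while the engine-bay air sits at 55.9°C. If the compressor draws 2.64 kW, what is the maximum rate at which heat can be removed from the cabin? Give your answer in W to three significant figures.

20900 W

In absolute terms T_C = 292.15 K and T_H = 329.05 K, so ΔT = 36.90 K.
COP_Carnot = T_C/ΔT = 292.15/36.90 = 7.917.
Q̇_max = COP_Carnot × Ẇ = 7.917 × 2.640 kW = 20.90 kW = 20900 W.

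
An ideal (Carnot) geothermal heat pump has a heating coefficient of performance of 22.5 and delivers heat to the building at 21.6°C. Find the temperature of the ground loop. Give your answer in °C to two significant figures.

8.5 °C

COP_HP = T_H/(T_H − T_C) gives T_H − T_C = T_H/COP.
With T_H = 294.75 K, T_C = 294.75 × (1 − 1/22.5) = 281.65 K.
Converting, 281.65 K = 8.50°C.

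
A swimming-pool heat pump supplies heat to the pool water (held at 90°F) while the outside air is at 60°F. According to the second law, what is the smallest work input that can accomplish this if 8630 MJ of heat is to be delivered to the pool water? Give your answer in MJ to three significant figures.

471 MJ

In absolute terms T_C = 288.71 K and T_H = 305.37 K, so ΔT = 16.67 K.
The reversible limit is COP_HP = T_H/ΔT = 18.32, so W_min = Q_H/COP = Q_H·ΔT/T_H.
W_min = 8630 × 16.67/305.37 = 471.0 MJ.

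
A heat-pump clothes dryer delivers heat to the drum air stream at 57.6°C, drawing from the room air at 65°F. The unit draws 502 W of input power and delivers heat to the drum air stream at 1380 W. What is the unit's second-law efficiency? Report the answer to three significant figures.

COP_actual = Q̇_H/Ẇ = 1380/502.0 = 2.749.
In absolute terms T_C = 291.48 K and T_H = 330.75 K, so ΔT = 39.27 K.
COP_Carnot = T_H/ΔT = 330.75/39.27 = 8.423.
η_II = COP_actual/COP_Carnot = 2.749/8.423 = 0.3264.

0.326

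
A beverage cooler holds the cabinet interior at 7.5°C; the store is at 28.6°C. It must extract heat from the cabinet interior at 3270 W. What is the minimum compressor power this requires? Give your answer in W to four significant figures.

In absolute terms T_C = 280.65 K and T_H = 301.75 K, so ΔT = 21.10 K.
COP_Carnot = T_C/ΔT = 280.65/21.10 = 13.30.
Ẇ_min = Q̇/COP_Carnot = 3270/13.30 = 245.8 W.

245.8 W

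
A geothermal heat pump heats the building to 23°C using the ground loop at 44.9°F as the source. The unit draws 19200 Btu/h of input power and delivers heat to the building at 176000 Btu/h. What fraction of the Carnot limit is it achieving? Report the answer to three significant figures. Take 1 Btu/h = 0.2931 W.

0.490

COP_actual = Q̇_H/Ẇ = 176000/19200 = 9.167.
In absolute terms T_C = 280.32 K and T_H = 296.15 K, so ΔT = 15.83 K.
COP_Carnot = T_H/ΔT = 296.15/15.83 = 18.70.
η_II = COP_actual/COP_Carnot = 9.167/18.70 = 0.4901.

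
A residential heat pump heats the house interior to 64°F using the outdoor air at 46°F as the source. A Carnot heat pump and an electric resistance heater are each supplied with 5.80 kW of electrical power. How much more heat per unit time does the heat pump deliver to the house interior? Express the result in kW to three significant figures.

163 kW

In absolute terms T_C = 280.93 K and T_H = 290.93 K, so ΔT = 10.00 K.
COP_Carnot = T_H/ΔT = 290.93/10.00 = 29.09.
The heat pump delivers Q̇_H = COP × Ẇ = 168.7 kW; the resistance heater delivers Ẇ = 5.800 kW.
Extra = (COP − 1)·Ẇ = 162.9 kW.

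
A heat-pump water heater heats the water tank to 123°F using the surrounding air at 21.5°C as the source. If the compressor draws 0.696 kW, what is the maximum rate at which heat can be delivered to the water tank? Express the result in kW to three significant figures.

In absolute terms T_C = 294.65 K and T_H = 323.71 K, so ΔT = 29.06 K.
COP_Carnot = T_H/ΔT = 323.71/29.06 = 11.14.
Q̇_max = COP_Carnot × Ẇ = 11.14 × 0.6960 kW = 7.754 kW.

7.75 kW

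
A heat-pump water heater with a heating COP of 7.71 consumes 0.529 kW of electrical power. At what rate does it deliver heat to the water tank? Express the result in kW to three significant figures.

Q̇_H = COP_HP × Ẇ = 7.71 × 0.5290 = 4.079 kW.

4.08 kW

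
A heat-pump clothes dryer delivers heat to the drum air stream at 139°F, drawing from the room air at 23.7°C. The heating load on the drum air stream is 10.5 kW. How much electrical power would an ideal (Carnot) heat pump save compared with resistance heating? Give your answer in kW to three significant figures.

In absolute terms T_C = 296.85 K and T_H = 332.59 K, so ΔT = 35.74 K.
COP_Carnot = T_H/ΔT = 332.59/35.74 = 9.305.
Resistance heating needs Ẇ_res = Q̇_H = 10.50 kW; the reversible heat pump needs only Ẇ_hp = Q̇_H/COP = 1.128 kW.
Saving = 10.50 − 1.128 = 9.372 kW.

9.37 kW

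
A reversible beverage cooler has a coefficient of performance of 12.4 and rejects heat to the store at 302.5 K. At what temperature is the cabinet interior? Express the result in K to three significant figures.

For a Carnot refrigerator COP_R = T_C/(T_H − T_C), so T_C = COP·T_H/(1 + COP).
With T_H = 302.50 K, T_C = 12.4 × 302.50/13.40 = 279.93 K.

280 K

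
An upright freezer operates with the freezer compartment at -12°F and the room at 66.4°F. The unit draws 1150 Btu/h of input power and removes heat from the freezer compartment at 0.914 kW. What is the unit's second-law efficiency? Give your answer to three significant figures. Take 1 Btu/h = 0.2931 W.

0.475

Converting, Q̇_C = 0.9140 kW = 3118 Btu/h, so COP_actual = Q̇_C/Ẇ = 3118/1150 = 2.712.
In absolute terms T_C = 248.71 K and T_H = 292.26 K, so ΔT = 43.56 K.
COP_Carnot = T_C/ΔT = 248.71/43.56 = 5.710.
η_II = COP_actual/COP_Carnot = 2.712/5.710 = 0.4749.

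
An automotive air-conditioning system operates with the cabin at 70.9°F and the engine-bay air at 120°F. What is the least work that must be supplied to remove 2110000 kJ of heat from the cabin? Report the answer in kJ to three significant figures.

195000 kJ

In absolute terms T_C = 294.76 K and T_H = 322.04 K, so ΔT = 27.28 K.
The reversible limit is COP_R = T_C/ΔT = 10.81, so W_min = Q_C/COP = Q_C·ΔT/T_C.
W_min = 2110000 × 27.28/294.76 = 195300 kJ.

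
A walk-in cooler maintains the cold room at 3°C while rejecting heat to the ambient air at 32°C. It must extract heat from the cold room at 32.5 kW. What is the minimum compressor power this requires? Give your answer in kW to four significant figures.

3.413 kW

In absolute terms T_C = 276.15 K and T_H = 305.15 K, so ΔT = 29.00 K.
COP_Carnot = T_C/ΔT = 276.15/29.00 = 9.522.
Ẇ_min = Q̇/COP_Carnot = 32.50/9.522 = 3.413 kW.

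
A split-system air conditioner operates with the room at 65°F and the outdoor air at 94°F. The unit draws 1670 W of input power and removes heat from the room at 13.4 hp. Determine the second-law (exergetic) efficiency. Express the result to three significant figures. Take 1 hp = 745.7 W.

0.331

Converting, Q̇_C = 13.40 hp = 9992 W, so COP_actual = Q̇_C/Ẇ = 9992/1670 = 5.983.
In absolute terms T_C = 291.48 K and T_H = 307.59 K, so ΔT = 16.11 K.
COP_Carnot = T_C/ΔT = 291.48/16.11 = 18.09.
η_II = COP_actual/COP_Carnot = 5.983/18.09 = 0.3307.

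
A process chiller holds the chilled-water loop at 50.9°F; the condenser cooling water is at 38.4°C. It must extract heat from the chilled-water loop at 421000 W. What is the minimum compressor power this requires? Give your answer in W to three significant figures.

41400 W

In absolute terms T_C = 283.65 K and T_H = 311.55 K, so ΔT = 27.90 K.
COP_Carnot = T_C/ΔT = 283.65/27.90 = 10.17.
Ẇ_min = Q̇/COP_Carnot = 421000/10.17 = 41410 W.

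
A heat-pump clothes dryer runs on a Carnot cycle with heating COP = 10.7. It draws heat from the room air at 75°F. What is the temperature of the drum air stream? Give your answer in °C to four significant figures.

COP_HP = T_H/(T_H − T_C) rearranges to T_H = COP·T_C/(COP − 1).
With T_C = 297.04 K, T_H = 10.7 × 297.04/9.700 = 327.66 K.
Converting, 327.66 K = 54.51°C.

54.51 °C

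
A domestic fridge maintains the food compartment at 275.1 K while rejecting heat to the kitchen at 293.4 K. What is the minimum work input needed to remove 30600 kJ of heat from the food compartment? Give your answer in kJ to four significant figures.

2036 kJ

The reservoir spacing is ΔT = 293.4 − 275.1 = 18.30 K.
The reversible limit is COP_R = T_C/ΔT = 15.03, so W_min = Q_C/COP = Q_C·ΔT/T_C.
W_min = 30600 × 18.30/275.10 = 2036 kJ.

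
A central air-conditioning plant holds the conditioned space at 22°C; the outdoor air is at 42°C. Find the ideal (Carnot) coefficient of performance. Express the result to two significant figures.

In absolute terms T_C = 295.15 K and T_H = 315.15 K, so ΔT = 20.00 K.
For a reversible cycle, COP_Carnot = T_C/ΔT = 295.15/20.00 = 14.76.

15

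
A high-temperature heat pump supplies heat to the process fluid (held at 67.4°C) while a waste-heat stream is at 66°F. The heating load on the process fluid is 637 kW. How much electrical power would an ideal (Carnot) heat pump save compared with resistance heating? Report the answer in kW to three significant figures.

In absolute terms T_C = 292.04 K and T_H = 340.55 K, so ΔT = 48.51 K.
COP_Carnot = T_H/ΔT = 340.55/48.51 = 7.020.
Resistance heating needs Ẇ_res = Q̇_H = 637.0 kW; the reversible heat pump needs only Ẇ_hp = Q̇_H/COP = 90.74 kW.
Saving = 637.0 − 90.74 = 546.3 kW.

546 kW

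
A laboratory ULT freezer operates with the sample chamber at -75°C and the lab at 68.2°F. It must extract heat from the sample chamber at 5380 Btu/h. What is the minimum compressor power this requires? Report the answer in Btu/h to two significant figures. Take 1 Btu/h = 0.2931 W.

In absolute terms T_C = 198.15 K and T_H = 293.26 K, so ΔT = 95.11 K.
COP_Carnot = T_C/ΔT = 198.15/95.11 = 2.083.
Ẇ_min = Q̇/COP_Carnot = 5380/2.083 = 2582 Btu/h.

2600 Btu/h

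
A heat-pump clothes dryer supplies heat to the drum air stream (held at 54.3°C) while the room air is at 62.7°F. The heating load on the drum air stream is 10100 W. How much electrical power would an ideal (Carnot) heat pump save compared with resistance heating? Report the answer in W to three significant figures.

In absolute terms T_C = 290.21 K and T_H = 327.45 K, so ΔT = 37.24 K.
COP_Carnot = T_H/ΔT = 327.45/37.24 = 8.792.
Resistance heating needs Ẇ_res = Q̇_H = 10100 W; the reversible heat pump needs only Ẇ_hp = Q̇_H/COP = 1149 W.
Saving = 10100 − 1149 = 8951 W.

8950 W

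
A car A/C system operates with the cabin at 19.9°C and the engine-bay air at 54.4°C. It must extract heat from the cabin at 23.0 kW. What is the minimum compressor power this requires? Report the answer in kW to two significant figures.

In absolute terms T_C = 293.05 K and T_H = 327.55 K, so ΔT = 34.50 K.
COP_Carnot = T_C/ΔT = 293.05/34.50 = 8.494.
Ẇ_min = Q̇/COP_Carnot = 23.00/8.494 = 2.708 kW.

2.7 kW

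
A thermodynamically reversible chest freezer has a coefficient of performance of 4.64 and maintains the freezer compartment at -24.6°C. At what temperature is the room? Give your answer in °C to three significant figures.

COP_R = T_C/(T_H − T_C) gives T_H − T_C = T_C/COP.
With T_C = 248.55 K, T_H = 248.55 × (1 + 1/4.64) = 302.12 K.
Converting, 302.12 K = 28.97°C.

29.0 °C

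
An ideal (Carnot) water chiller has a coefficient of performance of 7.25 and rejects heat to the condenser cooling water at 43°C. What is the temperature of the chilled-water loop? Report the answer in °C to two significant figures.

4.7 °C

For a Carnot refrigerator COP_R = T_C/(T_H − T_C), so T_C = COP·T_H/(1 + COP).
With T_H = 316.15 K, T_C = 7.25 × 316.15/8.250 = 277.83 K.
Converting, 277.83 K = 4.68°C.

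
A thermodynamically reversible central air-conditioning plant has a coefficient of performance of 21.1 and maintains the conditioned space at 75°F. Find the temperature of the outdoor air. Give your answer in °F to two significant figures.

100 °F

COP_R = T_C/(T_H − T_C) gives T_H − T_C = T_C/COP.
With T_C = 297.04 K, T_H = 297.04 × (1 + 1/21.1) = 311.12 K.
Converting, 311.12 K = 100.34°F.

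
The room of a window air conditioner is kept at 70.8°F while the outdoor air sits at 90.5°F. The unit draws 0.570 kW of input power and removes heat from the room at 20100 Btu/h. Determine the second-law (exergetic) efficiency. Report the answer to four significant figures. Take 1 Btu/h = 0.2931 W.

0.3838

Converting, Q̇_C = 20100 Btu/h = 5.891 kW, so COP_actual = Q̇_C/Ẇ = 5.891/0.5700 = 10.34.
In absolute terms T_C = 294.71 K and T_H = 305.65 K, so ΔT = 10.94 K.
COP_Carnot = T_C/ΔT = 294.71/10.94 = 26.93.
η_II = COP_actual/COP_Carnot = 10.34/26.93 = 0.3838.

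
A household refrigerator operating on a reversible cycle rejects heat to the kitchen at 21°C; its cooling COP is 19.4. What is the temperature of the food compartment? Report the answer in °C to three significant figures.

6.58 °C

For a Carnot refrigerator COP_R = T_C/(T_H − T_C), so T_C = COP·T_H/(1 + COP).
With T_H = 294.15 K, T_C = 19.4 × 294.15/20.40 = 279.73 K.
Converting, 279.73 K = 6.58°C.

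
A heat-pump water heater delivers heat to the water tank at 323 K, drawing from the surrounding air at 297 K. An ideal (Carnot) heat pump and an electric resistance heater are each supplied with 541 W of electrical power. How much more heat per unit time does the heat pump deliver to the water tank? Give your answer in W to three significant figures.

The reservoir spacing is ΔT = 323 − 297 = 26.00 K.
COP_Carnot = T_H/ΔT = 323.00/26.00 = 12.42.
The heat pump delivers Q̇_H = COP × Ẇ = 6721 W; the resistance heater delivers Ẇ = 541.0 W.
Extra = (COP − 1)·Ẇ = 6180 W.

6180 W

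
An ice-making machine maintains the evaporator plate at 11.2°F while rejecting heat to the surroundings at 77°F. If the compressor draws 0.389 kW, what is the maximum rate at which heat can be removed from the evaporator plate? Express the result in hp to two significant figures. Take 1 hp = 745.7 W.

In absolute terms T_C = 261.59 K and T_H = 298.15 K, so ΔT = 36.56 K.
COP_Carnot = T_C/ΔT = 261.59/36.56 = 7.156.
Q̇_max = COP_Carnot × Ẇ = 7.156 × 0.3890 kW = 2.784 kW = 3.733 hp.

3.7 hp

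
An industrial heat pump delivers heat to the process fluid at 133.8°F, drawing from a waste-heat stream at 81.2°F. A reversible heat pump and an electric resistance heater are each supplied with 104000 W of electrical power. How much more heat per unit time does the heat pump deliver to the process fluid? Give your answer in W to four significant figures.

1069000 W

In absolute terms T_C = 300.48 K and T_H = 329.71 K, so ΔT = 29.22 K.
COP_Carnot = T_H/ΔT = 329.71/29.22 = 11.28.
The heat pump delivers Q̇_H = COP × Ẇ = 1173000 W; the resistance heater delivers Ẇ = 104000 W.
Extra = (COP − 1)·Ẇ = 1069000 W.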